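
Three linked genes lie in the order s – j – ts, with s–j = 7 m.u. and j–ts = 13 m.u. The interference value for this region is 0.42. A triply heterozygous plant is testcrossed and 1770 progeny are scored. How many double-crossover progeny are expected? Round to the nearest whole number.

9

Map distances give recombination frequencies of 0.070 and 0.130 for the two intervals.
With interference 0.42 (so coincidence = 0.58), expected double-crossover frequency = 0.070 × 0.130 × 0.58 = 0.00528.
Expected number = 0.00528 × 1770 = 9.34 ≈ 9.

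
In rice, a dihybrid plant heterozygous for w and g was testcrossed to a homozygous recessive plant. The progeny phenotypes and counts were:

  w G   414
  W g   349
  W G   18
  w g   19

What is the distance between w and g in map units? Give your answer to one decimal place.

The two most frequent classes, W g (349) and w G (414), are the parental types, so the F1 was W g / w G.
The recombinant classes are W G and w g: 18 + 19 = 37.
Recombination frequency = 37/800 = 0.0462 ≈ 4.6%, i.e. 4.6 map units.

4.6 map units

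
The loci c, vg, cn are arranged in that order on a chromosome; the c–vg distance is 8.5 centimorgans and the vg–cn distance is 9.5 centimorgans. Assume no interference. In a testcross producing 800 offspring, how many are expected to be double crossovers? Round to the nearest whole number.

6

Map distances give recombination frequencies of 0.085 and 0.095 for the two intervals.
With no interference, expected double-crossover frequency = 0.085 × 0.095 = 0.00808.
Expected number = 0.00808 × 800 = 6.46 ≈ 6.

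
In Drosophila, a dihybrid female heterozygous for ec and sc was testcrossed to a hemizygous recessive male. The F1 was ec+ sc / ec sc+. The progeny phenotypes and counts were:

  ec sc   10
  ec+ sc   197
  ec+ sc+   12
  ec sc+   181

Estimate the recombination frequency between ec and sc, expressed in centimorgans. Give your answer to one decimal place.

5.5 centimorgans

The recombinant classes are ec+ sc+ and ec sc: 12 + 10 = 22.
Recombination frequency = 22/400 = 0.0550 ≈ 5.5%, i.e. 5.5 centimorgans.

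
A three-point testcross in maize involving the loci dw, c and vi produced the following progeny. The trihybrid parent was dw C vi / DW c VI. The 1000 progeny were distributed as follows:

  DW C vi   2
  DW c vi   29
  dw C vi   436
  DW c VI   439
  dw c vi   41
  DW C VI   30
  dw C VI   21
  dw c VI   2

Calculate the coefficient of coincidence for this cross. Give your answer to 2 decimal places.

The two rarest classes, DW C vi and dw c VI, are the double crossovers. Comparing them with the parentals, only the dw allele has switched, so dw is the middle locus and the order is c – dw – vi.
c–dw: (71 + 4)/1000 = 0.0750; dw–vi: (50 + 4)/1000 = 0.0540.
Expected DCO frequency = 0.0750 × 0.0540 ≈ 0.00405; observed = 4/1000 ≈ 0.00400.
Coefficient of coincidence = 0.00400/0.00405 ≈ 0.99.

0.99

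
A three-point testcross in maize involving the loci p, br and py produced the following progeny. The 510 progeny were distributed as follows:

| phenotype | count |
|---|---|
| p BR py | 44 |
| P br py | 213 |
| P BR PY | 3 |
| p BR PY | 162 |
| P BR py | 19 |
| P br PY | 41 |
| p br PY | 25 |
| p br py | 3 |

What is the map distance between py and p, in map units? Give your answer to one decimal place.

The two most frequent reciprocal classes, p BR PY and P br py, are the parental types, so the F1 was p BR PY / P br py.
The two rarest classes, P BR PY and p br py, are the double crossovers. Comparing them with the parentals, only the p allele has switched, so p is the middle locus and the order is br – p – py.
Crossovers in the p–py interval produce the single-crossover classes p BR py and P br PY (44 + 41 = 85) plus the double crossovers (6).
RF(p–py) = (85 + 6) / 510 = 91/510 = 0.1784 → 17.8 map units.

17.8 map units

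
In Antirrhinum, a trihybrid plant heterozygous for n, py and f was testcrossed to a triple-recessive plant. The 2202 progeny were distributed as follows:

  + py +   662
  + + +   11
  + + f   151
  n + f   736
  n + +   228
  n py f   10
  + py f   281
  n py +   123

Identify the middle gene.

py

The two most frequent reciprocal classes, n + f and + py +, are the parental types, so the F1 was n + f / + py +.
The two rarest classes, n py f and + + +, are the double crossovers. Comparing them with the parentals, only the py allele has switched, so py is the middle locus and the order is f – py – n.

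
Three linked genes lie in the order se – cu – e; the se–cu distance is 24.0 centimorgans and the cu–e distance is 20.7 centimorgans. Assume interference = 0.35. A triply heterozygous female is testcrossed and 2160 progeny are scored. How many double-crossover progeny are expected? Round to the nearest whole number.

70

Map distances give recombination frequencies of 0.240 and 0.207 for the two intervals.
With interference 0.35 (so coincidence = 0.65), expected double-crossover frequency = 0.240 × 0.207 × 0.65 = 0.03229.
Expected number = 0.03229 × 2160 = 69.75 ≈ 70.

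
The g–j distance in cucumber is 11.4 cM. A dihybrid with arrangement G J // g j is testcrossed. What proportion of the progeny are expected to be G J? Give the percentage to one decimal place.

A map distance of 11.4 cM corresponds to a recombination frequency of 0.114.
The F1 is G J / g j, so G J is a parental gamete class with expected frequency (1 − r)/2 = 0.886/2 = 0.4430.
That is 0.4430 = 44.3% of the progeny.

44.3%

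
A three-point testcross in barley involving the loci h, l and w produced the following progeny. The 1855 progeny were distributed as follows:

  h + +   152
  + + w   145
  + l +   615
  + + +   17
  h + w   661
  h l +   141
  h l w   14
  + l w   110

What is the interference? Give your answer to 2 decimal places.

0.38

The two most frequent reciprocal classes, + l + and h + w, are the parental types, so the F1 was + l + / h + w.
The two rarest classes, + + + and h l w, are the double crossovers. Comparing them with the parentals, only the l allele has switched, so l is the middle locus and the order is w – l – h.
w–l: (262 + 31)/1855 = 0.1580; l–h: (286 + 31)/1855 = 0.1709.
Expected DCO frequency = 0.1580 × 0.1709 ≈ 0.02700; observed = 31/1855 ≈ 0.01671.
Coefficient of coincidence = 0.01671/0.02700 ≈ 0.62; interference = 1 − 0.62 = 0.38.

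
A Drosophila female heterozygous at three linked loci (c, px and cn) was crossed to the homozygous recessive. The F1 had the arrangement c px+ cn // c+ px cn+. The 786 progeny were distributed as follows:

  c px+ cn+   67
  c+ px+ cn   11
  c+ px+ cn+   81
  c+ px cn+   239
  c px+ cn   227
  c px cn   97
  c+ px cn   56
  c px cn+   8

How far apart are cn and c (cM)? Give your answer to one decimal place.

18.1 cM

The two rarest classes, c+ px+ cn and c px cn+, are the double crossovers. Comparing them with the parentals, only the c allele has switched, so c is the middle locus and the order is cn – c – px.
Crossovers in the cn–c interval produce the single-crossover classes c px+ cn+ and c+ px cn (67 + 56 = 123) plus the double crossovers (19).
RF(cn–c) = (123 + 19) / 786 = 142/786 = 0.1807 → 18.1 cM.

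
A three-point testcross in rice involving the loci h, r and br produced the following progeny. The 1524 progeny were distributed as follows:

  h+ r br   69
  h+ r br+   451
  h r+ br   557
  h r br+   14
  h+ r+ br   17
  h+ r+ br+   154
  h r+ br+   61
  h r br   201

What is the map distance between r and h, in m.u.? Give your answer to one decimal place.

25.3 m.u.

The two most frequent reciprocal classes, h+ r br+ and h r+ br, are the parental types, so the F1 was h+ r br+ / h r+ br.
The two rarest classes, h r br+ and h+ r+ br, are the double crossovers. Comparing them with the parentals, only the h allele has switched, so h is the middle locus and the order is br – h – r.
Crossovers in the h–r interval produce the single-crossover classes h+ r+ br+ and h r br (154 + 201 = 355) plus the double crossovers (31).
RF(h–r) = (355 + 31) / 1524 = 386/1524 = 0.2533 → 25.3 m.u.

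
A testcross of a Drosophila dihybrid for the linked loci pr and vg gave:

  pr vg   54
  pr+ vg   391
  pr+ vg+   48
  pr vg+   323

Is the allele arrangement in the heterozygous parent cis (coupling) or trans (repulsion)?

The two most frequent classes are pr+ vg (391) and pr vg+ (323); these are the parental (non-recombinant) types.
So the F1 carried pr+ vg on one chromosome and pr vg+ on the other — the recessive alleles are on opposite chromosomes (trans / repulsion).

trans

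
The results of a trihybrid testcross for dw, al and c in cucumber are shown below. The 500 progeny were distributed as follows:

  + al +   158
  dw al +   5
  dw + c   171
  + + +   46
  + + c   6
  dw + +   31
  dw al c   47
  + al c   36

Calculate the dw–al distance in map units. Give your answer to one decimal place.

20.8 map units

The two most frequent reciprocal classes, + al + and dw + c, are the parental types, so the F1 was + al + / dw + c.
The two rarest classes, dw al + and + + c, are the double crossovers. Comparing them with the parentals, only the dw allele has switched, so dw is the middle locus and the order is c – dw – al.
Crossovers in the dw–al interval produce the single-crossover classes + + + and dw al c (46 + 47 = 93) plus the double crossovers (11).
RF(dw–al) = (93 + 11) / 500 = 104/500 = 0.2080 → 20.8 map units.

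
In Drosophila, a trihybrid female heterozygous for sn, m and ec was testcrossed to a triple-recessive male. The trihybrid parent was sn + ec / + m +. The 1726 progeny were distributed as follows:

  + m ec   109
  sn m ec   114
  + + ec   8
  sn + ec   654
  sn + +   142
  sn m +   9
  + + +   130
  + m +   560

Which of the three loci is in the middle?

sn

The two rarest classes, + + ec and sn m +, are the double crossovers. Comparing them with the parentals, only the sn allele has switched, so sn is the middle locus and the order is m – sn – ec.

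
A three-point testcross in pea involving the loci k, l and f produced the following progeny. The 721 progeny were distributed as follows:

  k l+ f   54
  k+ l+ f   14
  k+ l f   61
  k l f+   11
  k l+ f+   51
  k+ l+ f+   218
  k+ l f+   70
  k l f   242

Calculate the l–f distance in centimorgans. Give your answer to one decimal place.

The two most frequent reciprocal classes, k+ l+ f+ and k l f, are the parental types, so the F1 was k+ l+ f+ / k l f.
The two rarest classes, k+ l+ f and k l f+, are the double crossovers. Comparing them with the parentals, only the f allele has switched, so f is the middle locus and the order is l – f – k.
Crossovers in the l–f interval produce the single-crossover classes k+ l f+ and k l+ f (70 + 54 = 124) plus the double crossovers (25).
RF(l–f) = (124 + 25) / 721 = 149/721 = 0.2067 → 20.7 centimorgans.

20.7 centimorgans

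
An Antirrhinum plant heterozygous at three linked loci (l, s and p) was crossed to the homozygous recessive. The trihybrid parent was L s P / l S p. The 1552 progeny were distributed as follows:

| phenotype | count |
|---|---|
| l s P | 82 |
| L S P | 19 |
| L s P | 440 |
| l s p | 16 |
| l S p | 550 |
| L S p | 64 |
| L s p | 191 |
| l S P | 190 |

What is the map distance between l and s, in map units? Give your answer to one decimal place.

The two rarest classes, L S P and l s p, are the double crossovers. Comparing them with the parentals, only the s allele has switched, so s is the middle locus and the order is p – s – l.
Crossovers in the s–l interval produce the single-crossover classes l s P and L S p (82 + 64 = 146) plus the double crossovers (35).
RF(s–l) = (146 + 35) / 1552 = 181/1552 = 0.1166 → 11.7 map units.

11.7 map units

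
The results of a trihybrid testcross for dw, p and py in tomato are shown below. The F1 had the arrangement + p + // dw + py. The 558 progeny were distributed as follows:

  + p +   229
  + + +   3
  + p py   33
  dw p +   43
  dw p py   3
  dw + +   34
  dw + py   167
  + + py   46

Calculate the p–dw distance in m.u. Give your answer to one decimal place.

17.0 m.u.

The two rarest classes, + + + and dw p py, are the double crossovers. Comparing them with the parentals, only the p allele has switched, so p is the middle locus and the order is py – p – dw.
Crossovers in the p–dw interval produce the single-crossover classes dw p + and + + py (43 + 46 = 89) plus the double crossovers (6).
RF(p–dw) = (89 + 6) / 558 = 95/558 = 0.1703 → 17.0 m.u.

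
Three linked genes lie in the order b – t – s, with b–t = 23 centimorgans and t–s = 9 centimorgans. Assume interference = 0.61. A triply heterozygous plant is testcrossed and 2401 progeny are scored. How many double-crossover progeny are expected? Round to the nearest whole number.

19

Map distances give recombination frequencies of 0.230 and 0.090 for the two intervals.
With interference 0.61 (so coincidence = 0.39), expected double-crossover frequency = 0.230 × 0.090 × 0.39 = 0.00807.
Expected number = 0.00807 × 2401 = 19.38 ≈ 19.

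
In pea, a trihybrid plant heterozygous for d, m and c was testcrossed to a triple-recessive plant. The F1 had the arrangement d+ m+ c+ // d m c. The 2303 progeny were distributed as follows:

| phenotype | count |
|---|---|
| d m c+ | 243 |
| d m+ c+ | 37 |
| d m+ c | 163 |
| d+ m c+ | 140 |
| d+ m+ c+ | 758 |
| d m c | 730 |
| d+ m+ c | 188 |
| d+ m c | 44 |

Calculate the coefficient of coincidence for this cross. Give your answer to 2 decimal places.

0.95

The two rarest classes, d m+ c+ and d+ m c, are the double crossovers. Comparing them with the parentals, only the d allele has switched, so d is the middle locus and the order is c – d – m.
c–d: (431 + 81)/2303 = 0.2223; d–m: (303 + 81)/2303 = 0.1667.
Expected DCO frequency = 0.2223 × 0.1667 ≈ 0.03706; observed = 81/2303 ≈ 0.03517.
Coefficient of coincidence = 0.03517/0.03706 ≈ 0.95.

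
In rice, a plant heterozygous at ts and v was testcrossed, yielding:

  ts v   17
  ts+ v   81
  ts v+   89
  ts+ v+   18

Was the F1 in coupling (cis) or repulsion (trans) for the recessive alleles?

The two most frequent classes are ts+ v (81) and ts v+ (89); these are the parental (non-recombinant) types.
So the F1 carried ts+ v on one chromosome and ts v+ on the other — the recessive alleles are on opposite chromosomes (trans / repulsion).

trans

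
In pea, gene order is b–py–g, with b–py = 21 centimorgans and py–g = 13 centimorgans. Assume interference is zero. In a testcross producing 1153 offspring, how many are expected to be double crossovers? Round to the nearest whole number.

31

Map distances give recombination frequencies of 0.210 and 0.130 for the two intervals.
With no interference, expected double-crossover frequency = 0.210 × 0.130 = 0.02730.
Expected number = 0.02730 × 1153 = 31.48 ≈ 31.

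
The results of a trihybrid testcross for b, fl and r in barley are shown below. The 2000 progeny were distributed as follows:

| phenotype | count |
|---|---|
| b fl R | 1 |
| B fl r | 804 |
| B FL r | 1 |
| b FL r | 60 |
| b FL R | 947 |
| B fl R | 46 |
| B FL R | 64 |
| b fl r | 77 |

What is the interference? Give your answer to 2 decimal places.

The two most frequent reciprocal classes, B fl r and b FL R, are the parental types, so the F1 was B fl r / b FL R.
The two rarest classes, B FL r and b fl R, are the double crossovers. Comparing them with the parentals, only the fl allele has switched, so fl is the middle locus and the order is r – fl – b.
r–fl: (106 + 2)/2000 = 0.0540; fl–b: (141 + 2)/2000 = 0.0715.
Expected DCO frequency = 0.0540 × 0.0715 ≈ 0.00386; observed = 2/2000 ≈ 0.00100.
Coefficient of coincidence = 0.00100/0.00386 ≈ 0.26; interference = 1 − 0.26 = 0.74.

0.74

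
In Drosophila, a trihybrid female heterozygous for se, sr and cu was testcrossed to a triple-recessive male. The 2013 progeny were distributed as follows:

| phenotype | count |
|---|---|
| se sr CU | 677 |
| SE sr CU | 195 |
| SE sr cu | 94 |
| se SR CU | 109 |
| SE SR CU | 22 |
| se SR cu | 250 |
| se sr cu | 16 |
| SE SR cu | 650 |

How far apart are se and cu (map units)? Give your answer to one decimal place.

The two most frequent reciprocal classes, SE SR cu and se sr CU, are the parental types, so the F1 was SE SR cu / se sr CU.
The two rarest classes, SE SR CU and se sr cu, are the double crossovers. Comparing them with the parentals, only the cu allele has switched, so cu is the middle locus and the order is sr – cu – se.
Crossovers in the cu–se interval produce the single-crossover classes se SR cu and SE sr CU (250 + 195 = 445) plus the double crossovers (38).
RF(cu–se) = (445 + 38) / 2013 = 483/2013 = 0.2399 → 24.0 map units.

24.0 map units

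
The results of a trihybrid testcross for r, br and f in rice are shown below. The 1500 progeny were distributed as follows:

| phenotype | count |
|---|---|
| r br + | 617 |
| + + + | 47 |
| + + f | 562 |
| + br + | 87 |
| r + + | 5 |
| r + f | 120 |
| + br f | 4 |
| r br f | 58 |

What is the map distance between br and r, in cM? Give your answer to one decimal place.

14.4 cM

The two most frequent reciprocal classes, + + f and r br +, are the parental types, so the F1 was + + f / r br +.
The two rarest classes, + br f and r + +, are the double crossovers. Comparing them with the parentals, only the br allele has switched, so br is the middle locus and the order is r – br – f.
Crossovers in the r–br interval produce the single-crossover classes r + f and + br + (120 + 87 = 207) plus the double crossovers (9).
RF(r–br) = (207 + 9) / 1500 = 216/1500 = 0.1440 → 14.4 cM.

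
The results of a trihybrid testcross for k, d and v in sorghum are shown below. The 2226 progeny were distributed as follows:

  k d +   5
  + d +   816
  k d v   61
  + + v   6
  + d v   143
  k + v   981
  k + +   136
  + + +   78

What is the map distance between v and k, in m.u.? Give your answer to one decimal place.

13.0 m.u.

The two most frequent reciprocal classes, + d + and k + v, are the parental types, so the F1 was + d + / k + v.
The two rarest classes, k d + and + + v, are the double crossovers. Comparing them with the parentals, only the k allele has switched, so k is the middle locus and the order is v – k – d.
Crossovers in the v–k interval produce the single-crossover classes + d v and k + + (143 + 136 = 279) plus the double crossovers (11).
RF(v–k) = (279 + 11) / 2226 = 290/2226 = 0.1303 → 13.0 m.u.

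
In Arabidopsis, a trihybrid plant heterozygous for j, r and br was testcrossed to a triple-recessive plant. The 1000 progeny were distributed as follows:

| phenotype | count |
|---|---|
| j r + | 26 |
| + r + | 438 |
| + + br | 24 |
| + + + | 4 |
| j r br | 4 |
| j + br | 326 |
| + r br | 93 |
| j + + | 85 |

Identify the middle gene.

r

The two most frequent reciprocal classes, + r + and j + br, are the parental types, so the F1 was + r + / j + br.
The two rarest classes, + + + and j r br, are the double crossovers. Comparing them with the parentals, only the r allele has switched, so r is the middle locus and the order is j – r – br.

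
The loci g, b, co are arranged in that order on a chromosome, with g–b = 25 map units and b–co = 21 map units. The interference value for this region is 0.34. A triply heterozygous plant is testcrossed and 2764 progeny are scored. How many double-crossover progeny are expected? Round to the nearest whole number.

Map distances give recombination frequencies of 0.250 and 0.210 for the two intervals.
With interference 0.34 (so coincidence = 0.66), expected double-crossover frequency = 0.250 × 0.210 × 0.66 = 0.03465.
Expected number = 0.03465 × 2764 = 95.77 ≈ 96.

96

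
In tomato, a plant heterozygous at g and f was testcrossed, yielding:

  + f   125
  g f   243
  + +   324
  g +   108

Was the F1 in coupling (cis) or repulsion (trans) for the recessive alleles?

cis

The two most frequent classes are + + (324) and g f (243); these are the parental (non-recombinant) types.
So the F1 carried + + on one chromosome and g f on the other — the recessive alleles are on the same chromosome (cis / coupling).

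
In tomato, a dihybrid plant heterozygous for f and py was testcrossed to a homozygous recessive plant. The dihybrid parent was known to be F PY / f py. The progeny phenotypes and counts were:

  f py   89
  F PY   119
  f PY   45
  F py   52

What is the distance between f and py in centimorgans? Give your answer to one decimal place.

The recombinant classes are F py and f PY: 52 + 45 = 97.
Recombination frequency = 97/305 = 0.3180 ≈ 31.8%, i.e. 31.8 centimorgans.

31.8 centimorgans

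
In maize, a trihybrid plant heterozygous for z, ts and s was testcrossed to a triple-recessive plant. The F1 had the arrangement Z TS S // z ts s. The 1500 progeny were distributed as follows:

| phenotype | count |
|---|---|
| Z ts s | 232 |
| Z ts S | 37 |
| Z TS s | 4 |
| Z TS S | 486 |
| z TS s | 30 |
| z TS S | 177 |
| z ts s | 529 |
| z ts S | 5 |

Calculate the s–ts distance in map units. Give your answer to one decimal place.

The two rarest classes, Z TS s and z ts S, are the double crossovers. Comparing them with the parentals, only the s allele has switched, so s is the middle locus and the order is z – s – ts.
Crossovers in the s–ts interval produce the single-crossover classes Z ts S and z TS s (37 + 30 = 67) plus the double crossovers (9).
RF(s–ts) = (67 + 9) / 1500 = 76/1500 = 0.0507 → 5.1 map units.

5.1 map units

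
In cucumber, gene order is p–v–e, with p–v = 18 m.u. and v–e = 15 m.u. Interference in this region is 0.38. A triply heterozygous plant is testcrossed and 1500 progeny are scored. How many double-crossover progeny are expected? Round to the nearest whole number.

25

Map distances give recombination frequencies of 0.180 and 0.150 for the two intervals.
With interference 0.38 (so coincidence = 0.62), expected double-crossover frequency = 0.180 × 0.150 × 0.62 = 0.01674.
Expected number = 0.01674 × 1500 = 25.11 ≈ 25.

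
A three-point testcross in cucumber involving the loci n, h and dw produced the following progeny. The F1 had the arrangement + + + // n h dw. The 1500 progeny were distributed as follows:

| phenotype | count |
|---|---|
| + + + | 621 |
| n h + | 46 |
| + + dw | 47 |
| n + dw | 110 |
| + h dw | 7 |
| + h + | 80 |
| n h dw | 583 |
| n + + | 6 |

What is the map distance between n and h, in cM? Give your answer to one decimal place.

13.5 cM

The two rarest classes, n + + and + h dw, are the double crossovers. Comparing them with the parentals, only the n allele has switched, so n is the middle locus and the order is dw – n – h.
Crossovers in the n–h interval produce the single-crossover classes + h + and n + dw (80 + 110 = 190) plus the double crossovers (13).
RF(n–h) = (190 + 13) / 1500 = 203/1500 = 0.1353 → 13.5 cM.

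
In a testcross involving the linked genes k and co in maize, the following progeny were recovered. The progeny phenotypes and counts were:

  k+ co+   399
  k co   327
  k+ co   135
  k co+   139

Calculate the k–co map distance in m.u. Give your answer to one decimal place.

27.4 m.u.

The two most frequent classes, k+ co+ (399) and k co (327), are the parental types, so the F1 was k+ co+ / k co.
The recombinant classes are k+ co and k co+: 135 + 139 = 274.
Recombination frequency = 274/1000 = 0.2740 ≈ 27.4%, i.e. 27.4 m.u.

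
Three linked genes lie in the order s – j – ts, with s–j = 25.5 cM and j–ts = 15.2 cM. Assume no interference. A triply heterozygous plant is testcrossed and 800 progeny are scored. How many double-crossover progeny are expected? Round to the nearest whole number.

Map distances give recombination frequencies of 0.255 and 0.152 for the two intervals.
With no interference, expected double-crossover frequency = 0.255 × 0.152 = 0.03876.
Expected number = 0.03876 × 800 = 31.01 ≈ 31.

31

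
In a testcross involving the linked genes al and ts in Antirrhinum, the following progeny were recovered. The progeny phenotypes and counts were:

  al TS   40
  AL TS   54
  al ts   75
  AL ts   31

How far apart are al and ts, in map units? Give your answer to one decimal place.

35.5 map units

The two most frequent classes, AL TS (54) and al ts (75), are the parental types, so the F1 was AL TS / al ts.
The recombinant classes are AL ts and al TS: 31 + 40 = 71.
Recombination frequency = 71/200 = 0.3550 ≈ 35.5%, i.e. 35.5 map units.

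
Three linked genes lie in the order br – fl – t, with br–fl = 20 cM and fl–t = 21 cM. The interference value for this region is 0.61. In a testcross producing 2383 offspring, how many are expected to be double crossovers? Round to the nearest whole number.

39

Map distances give recombination frequencies of 0.200 and 0.210 for the two intervals.
With interference 0.61 (so coincidence = 0.39), expected double-crossover frequency = 0.200 × 0.210 × 0.39 = 0.01638.
Expected number = 0.01638 × 2383 = 39.03 ≈ 39.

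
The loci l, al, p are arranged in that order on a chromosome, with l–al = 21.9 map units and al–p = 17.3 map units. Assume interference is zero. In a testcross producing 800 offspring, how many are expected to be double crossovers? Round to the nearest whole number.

Map distances give recombination frequencies of 0.219 and 0.173 for the two intervals.
With no interference, expected double-crossover frequency = 0.219 × 0.173 = 0.03789.
Expected number = 0.03789 × 800 = 30.31 ≈ 30.

30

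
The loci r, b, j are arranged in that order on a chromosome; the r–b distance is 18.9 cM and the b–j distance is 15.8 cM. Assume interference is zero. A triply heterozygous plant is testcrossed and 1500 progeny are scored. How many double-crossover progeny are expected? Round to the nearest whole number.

Map distances give recombination frequencies of 0.189 and 0.158 for the two intervals.
With no interference, expected double-crossover frequency = 0.189 × 0.158 = 0.02986.
Expected number = 0.02986 × 1500 = 44.79 ≈ 45.

45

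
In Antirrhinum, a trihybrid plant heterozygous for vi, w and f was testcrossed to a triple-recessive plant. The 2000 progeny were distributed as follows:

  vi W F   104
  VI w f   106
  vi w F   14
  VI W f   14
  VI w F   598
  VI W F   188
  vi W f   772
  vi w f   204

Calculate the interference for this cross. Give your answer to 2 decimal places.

The two most frequent reciprocal classes, VI w F and vi W f, are the parental types, so the F1 was VI w F / vi W f.
The two rarest classes, vi w F and VI W f, are the double crossovers. Comparing them with the parentals, only the vi allele has switched, so vi is the middle locus and the order is f – vi – w.
f–vi: (210 + 28)/2000 = 0.1190; vi–w: (392 + 28)/2000 = 0.2100.
Expected DCO frequency = 0.1190 × 0.2100 ≈ 0.02499; observed = 28/2000 ≈ 0.01400.
Coefficient of coincidence = 0.01400/0.02499 ≈ 0.56; interference = 1 − 0.56 = 0.44.

0.44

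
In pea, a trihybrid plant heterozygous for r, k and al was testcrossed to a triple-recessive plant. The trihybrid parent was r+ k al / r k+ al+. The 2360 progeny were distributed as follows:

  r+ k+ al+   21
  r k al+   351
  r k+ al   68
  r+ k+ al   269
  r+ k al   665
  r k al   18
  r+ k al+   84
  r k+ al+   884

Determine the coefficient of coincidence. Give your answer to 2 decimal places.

The two rarest classes, r k al and r+ k+ al+, are the double crossovers. Comparing them with the parentals, only the r allele has switched, so r is the middle locus and the order is k – r – al.
k–r: (620 + 39)/2360 = 0.2792; r–al: (152 + 39)/2360 = 0.0809.
Expected DCO frequency = 0.2792 × 0.0809 ≈ 0.02259; observed = 39/2360 ≈ 0.01653.
Coefficient of coincidence = 0.01653/0.02259 ≈ 0.73.

0.73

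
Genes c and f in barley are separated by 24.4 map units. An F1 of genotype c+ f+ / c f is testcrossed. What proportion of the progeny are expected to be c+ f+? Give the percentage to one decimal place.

37.8%

A map distance of 24.4 map units corresponds to a recombination frequency of 0.244.
The F1 is c+ f+ / c f, so c+ f+ is a parental gamete class with expected frequency (1 − r)/2 = 0.756/2 = 0.3780.
That is 0.3780 = 37.8% of the progeny.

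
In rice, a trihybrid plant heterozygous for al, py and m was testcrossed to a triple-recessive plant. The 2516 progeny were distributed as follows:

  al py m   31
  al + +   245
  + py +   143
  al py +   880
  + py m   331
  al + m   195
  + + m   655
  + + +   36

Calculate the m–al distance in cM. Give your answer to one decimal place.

The two most frequent reciprocal classes, al py + and + + m, are the parental types, so the F1 was al py + / + + m.
The two rarest classes, al py m and + + +, are the double crossovers. Comparing them with the parentals, only the m allele has switched, so m is the middle locus and the order is al – m – py.
Crossovers in the al–m interval produce the single-crossover classes + py + and al + m (143 + 195 = 338) plus the double crossovers (67).
RF(al–m) = (338 + 67) / 2516 = 405/2516 = 0.1610 → 16.1 cM.

16.1 cM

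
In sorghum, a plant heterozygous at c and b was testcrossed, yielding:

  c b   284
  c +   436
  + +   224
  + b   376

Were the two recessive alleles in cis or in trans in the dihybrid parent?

The two most frequent classes are + b (376) and c + (436); these are the parental (non-recombinant) types.
So the F1 carried + b on one chromosome and c + on the other — the recessive alleles are on opposite chromosomes (trans / repulsion).

trans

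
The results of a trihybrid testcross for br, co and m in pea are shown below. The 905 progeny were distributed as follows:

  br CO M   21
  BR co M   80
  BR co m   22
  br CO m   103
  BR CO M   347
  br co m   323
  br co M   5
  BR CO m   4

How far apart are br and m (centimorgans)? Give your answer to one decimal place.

5.7 centimorgans

The two most frequent reciprocal classes, BR CO M and br co m, are the parental types, so the F1 was BR CO M / br co m.
The two rarest classes, BR CO m and br co M, are the double crossovers. Comparing them with the parentals, only the m allele has switched, so m is the middle locus and the order is co – m – br.
Crossovers in the m–br interval produce the single-crossover classes br CO M and BR co m (21 + 22 = 43) plus the double crossovers (9).
RF(m–br) = (43 + 9) / 905 = 52/905 = 0.0575 → 5.7 centimorgans.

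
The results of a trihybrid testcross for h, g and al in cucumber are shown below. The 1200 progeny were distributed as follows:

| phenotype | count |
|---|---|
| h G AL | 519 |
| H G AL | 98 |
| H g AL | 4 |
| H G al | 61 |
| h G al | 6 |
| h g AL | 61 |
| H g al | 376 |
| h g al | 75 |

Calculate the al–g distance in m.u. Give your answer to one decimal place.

11.0 m.u.

The two most frequent reciprocal classes, h G AL and H g al, are the parental types, so the F1 was h G AL / H g al.
The two rarest classes, h G al and H g AL, are the double crossovers. Comparing them with the parentals, only the al allele has switched, so al is the middle locus and the order is h – al – g.
Crossovers in the al–g interval produce the single-crossover classes h g AL and H G al (61 + 61 = 122) plus the double crossovers (10).
RF(al–g) = (122 + 10) / 1200 = 132/1200 = 0.1100 → 11.0 m.u.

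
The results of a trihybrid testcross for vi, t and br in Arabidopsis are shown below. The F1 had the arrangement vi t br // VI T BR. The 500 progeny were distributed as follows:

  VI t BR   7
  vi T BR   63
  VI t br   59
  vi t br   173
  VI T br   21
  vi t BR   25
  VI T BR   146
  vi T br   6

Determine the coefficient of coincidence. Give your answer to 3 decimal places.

0.816

The two rarest classes, vi T br and VI t BR, are the double crossovers. Comparing them with the parentals, only the t allele has switched, so t is the middle locus and the order is br – t – vi.
br–t: (46 + 13)/500 = 0.1180; t–vi: (122 + 13)/500 = 0.2700.
Expected DCO frequency = 0.1180 × 0.2700 ≈ 0.03186; observed = 13/500 ≈ 0.02600.
Coefficient of coincidence = 0.02600/0.03186 ≈ 0.816.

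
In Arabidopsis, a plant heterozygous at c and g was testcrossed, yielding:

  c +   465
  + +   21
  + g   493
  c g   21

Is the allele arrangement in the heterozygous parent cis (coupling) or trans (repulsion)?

trans

The two most frequent classes are + g (493) and c + (465); these are the parental (non-recombinant) types.
So the F1 carried + g on one chromosome and c + on the other — the recessive alleles are on opposite chromosomes (trans / repulsion).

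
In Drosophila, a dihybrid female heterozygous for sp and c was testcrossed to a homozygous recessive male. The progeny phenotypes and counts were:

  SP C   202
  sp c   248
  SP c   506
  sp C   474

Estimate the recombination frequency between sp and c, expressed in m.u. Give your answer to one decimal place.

31.5 m.u.

The two most frequent classes, SP c (506) and sp C (474), are the parental types, so the F1 was SP c / sp C.
The recombinant classes are SP C and sp c: 202 + 248 = 450.
Recombination frequency = 450/1430 = 0.3147 ≈ 31.5%, i.e. 31.5 m.u.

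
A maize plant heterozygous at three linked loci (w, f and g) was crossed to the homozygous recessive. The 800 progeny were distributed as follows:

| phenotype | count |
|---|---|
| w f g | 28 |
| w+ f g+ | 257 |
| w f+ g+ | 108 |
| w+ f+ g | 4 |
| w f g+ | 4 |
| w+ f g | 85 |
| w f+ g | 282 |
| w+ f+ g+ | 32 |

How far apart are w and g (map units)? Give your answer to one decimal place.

The two most frequent reciprocal classes, w+ f g+ and w f+ g, are the parental types, so the F1 was w+ f g+ / w f+ g.
The two rarest classes, w f g+ and w+ f+ g, are the double crossovers. Comparing them with the parentals, only the w allele has switched, so w is the middle locus and the order is f – w – g.
Crossovers in the w–g interval produce the single-crossover classes w+ f g and w f+ g+ (85 + 108 = 193) plus the double crossovers (8).
RF(w–g) = (193 + 8) / 800 = 201/800 = 0.2512 → 25.1 map units.

25.1 map units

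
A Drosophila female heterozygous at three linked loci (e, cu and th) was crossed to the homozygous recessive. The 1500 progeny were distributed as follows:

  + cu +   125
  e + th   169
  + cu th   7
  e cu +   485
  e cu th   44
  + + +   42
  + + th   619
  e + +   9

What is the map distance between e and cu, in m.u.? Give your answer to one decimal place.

The two most frequent reciprocal classes, + + th and e cu +, are the parental types, so the F1 was + + th / e cu +.
The two rarest classes, + cu th and e + +, are the double crossovers. Comparing them with the parentals, only the cu allele has switched, so cu is the middle locus and the order is e – cu – th.
Crossovers in the e–cu interval produce the single-crossover classes e + th and + cu + (169 + 125 = 294) plus the double crossovers (16).
RF(e–cu) = (294 + 16) / 1500 = 310/1500 = 0.2067 → 20.7 m.u.

20.7 m.u.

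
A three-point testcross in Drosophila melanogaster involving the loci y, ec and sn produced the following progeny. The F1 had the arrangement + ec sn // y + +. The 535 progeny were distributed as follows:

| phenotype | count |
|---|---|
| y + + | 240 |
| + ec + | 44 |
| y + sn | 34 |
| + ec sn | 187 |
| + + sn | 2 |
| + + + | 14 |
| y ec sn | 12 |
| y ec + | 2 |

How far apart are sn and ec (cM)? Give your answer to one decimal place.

15.3 cM

The two rarest classes, + + sn and y ec +, are the double crossovers. Comparing them with the parentals, only the ec allele has switched, so ec is the middle locus and the order is sn – ec – y.
Crossovers in the sn–ec interval produce the single-crossover classes + ec + and y + sn (44 + 34 = 78) plus the double crossovers (4).
RF(sn–ec) = (78 + 4) / 535 = 82/535 = 0.1533 → 15.3 cM.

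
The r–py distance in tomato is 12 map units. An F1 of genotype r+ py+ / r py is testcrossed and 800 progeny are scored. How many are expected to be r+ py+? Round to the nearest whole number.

A map distance of 12 map units corresponds to a recombination frequency of 0.120.
The F1 is r+ py+ / r py, so r+ py+ is a parental gamete class with expected frequency (1 − r)/2 = 0.880/2 = 0.4400.
Expected number = 0.4400 × 800 = 352.00 ≈ 352.

352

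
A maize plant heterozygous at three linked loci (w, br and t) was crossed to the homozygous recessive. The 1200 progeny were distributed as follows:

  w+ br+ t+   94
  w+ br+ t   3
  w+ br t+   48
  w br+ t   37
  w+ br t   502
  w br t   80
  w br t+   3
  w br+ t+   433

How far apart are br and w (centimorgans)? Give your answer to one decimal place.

The two most frequent reciprocal classes, w+ br t and w br+ t+, are the parental types, so the F1 was w+ br t / w br+ t+.
The two rarest classes, w+ br+ t and w br t+, are the double crossovers. Comparing them with the parentals, only the br allele has switched, so br is the middle locus and the order is w – br – t.
Crossovers in the w–br interval produce the single-crossover classes w br t and w+ br+ t+ (80 + 94 = 174) plus the double crossovers (6).
RF(w–br) = (174 + 6) / 1200 = 180/1200 = 0.1500 → 15.0 centimorgans.

15.0 centimorgans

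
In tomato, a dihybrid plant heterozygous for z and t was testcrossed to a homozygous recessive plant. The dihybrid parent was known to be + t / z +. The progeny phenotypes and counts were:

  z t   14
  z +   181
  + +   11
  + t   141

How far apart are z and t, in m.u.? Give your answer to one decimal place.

The recombinant classes are + + and z t: 11 + 14 = 25.
Recombination frequency = 25/347 = 0.0720 ≈ 7.2%, i.e. 7.2 m.u.

7.2 m.u.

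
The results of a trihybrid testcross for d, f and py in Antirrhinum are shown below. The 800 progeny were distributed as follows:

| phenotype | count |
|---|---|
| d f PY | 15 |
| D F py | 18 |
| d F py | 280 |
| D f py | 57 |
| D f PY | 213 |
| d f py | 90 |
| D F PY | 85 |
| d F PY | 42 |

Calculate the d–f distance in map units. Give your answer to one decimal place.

The two most frequent reciprocal classes, d F py and D f PY, are the parental types, so the F1 was d F py / D f PY.
The two rarest classes, D F py and d f PY, are the double crossovers. Comparing them with the parentals, only the d allele has switched, so d is the middle locus and the order is f – d – py.
Crossovers in the f–d interval produce the single-crossover classes d f py and D F PY (90 + 85 = 175) plus the double crossovers (33).
RF(f–d) = (175 + 33) / 800 = 208/800 = 0.2600 → 26.0 map units.

26.0 map units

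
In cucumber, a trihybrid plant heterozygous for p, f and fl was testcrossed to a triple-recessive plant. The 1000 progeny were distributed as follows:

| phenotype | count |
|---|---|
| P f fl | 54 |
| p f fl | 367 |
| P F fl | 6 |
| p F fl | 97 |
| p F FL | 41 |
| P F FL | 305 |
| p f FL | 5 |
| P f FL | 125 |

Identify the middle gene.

The two most frequent reciprocal classes, p f fl and P F FL, are the parental types, so the F1 was p f fl / P F FL.
The two rarest classes, p f FL and P F fl, are the double crossovers. Comparing them with the parentals, only the fl allele has switched, so fl is the middle locus and the order is p – fl – f.

fl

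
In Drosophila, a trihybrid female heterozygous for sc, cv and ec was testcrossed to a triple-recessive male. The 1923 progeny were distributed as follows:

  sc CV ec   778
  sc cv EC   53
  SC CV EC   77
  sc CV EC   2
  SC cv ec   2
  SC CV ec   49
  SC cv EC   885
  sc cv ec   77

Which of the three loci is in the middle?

ec

The two most frequent reciprocal classes, SC cv EC and sc CV ec, are the parental types, so the F1 was SC cv EC / sc CV ec.
The two rarest classes, SC cv ec and sc CV EC, are the double crossovers. Comparing them with the parentals, only the ec allele has switched, so ec is the middle locus and the order is sc – ec – cv.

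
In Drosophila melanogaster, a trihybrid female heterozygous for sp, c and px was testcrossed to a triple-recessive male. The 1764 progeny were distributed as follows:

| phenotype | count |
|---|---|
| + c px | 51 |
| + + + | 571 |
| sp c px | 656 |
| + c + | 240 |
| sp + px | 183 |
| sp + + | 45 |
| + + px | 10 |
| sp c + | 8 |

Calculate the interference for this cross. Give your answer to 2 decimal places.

The two most frequent reciprocal classes, + + + and sp c px, are the parental types, so the F1 was + + + / sp c px.
The two rarest classes, + + px and sp c +, are the double crossovers. Comparing them with the parentals, only the px allele has switched, so px is the middle locus and the order is sp – px – c.
sp–px: (96 + 18)/1764 = 0.0646; px–c: (423 + 18)/1764 = 0.2500.
Expected DCO frequency = 0.0646 × 0.2500 ≈ 0.01615; observed = 18/1764 ≈ 0.01020.
Coefficient of coincidence = 0.01020/0.01615 ≈ 0.63; interference = 1 − 0.63 = 0.37.

0.37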